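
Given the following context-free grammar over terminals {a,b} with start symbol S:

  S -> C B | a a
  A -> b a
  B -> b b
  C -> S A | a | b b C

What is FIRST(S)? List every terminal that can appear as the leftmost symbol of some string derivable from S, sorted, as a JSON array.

FIRST iteration:
round 1:
  A via A→b a: +{b}
  B via B→b b: +{b}
  C via C→a: +{a}
  C via C→b b C: +{b}
  S via S→C B: +{a,b}
  FIRST(S)={a,b}  FIRST(A)={b}  FIRST(B)={b}  FIRST(C)={a,b}
round 2: done
  FIRST(S)={a,b}  FIRST(A)={b}  FIRST(B)={b}  FIRST(C)={a,b}

FIRST(S) = ["a", "b"]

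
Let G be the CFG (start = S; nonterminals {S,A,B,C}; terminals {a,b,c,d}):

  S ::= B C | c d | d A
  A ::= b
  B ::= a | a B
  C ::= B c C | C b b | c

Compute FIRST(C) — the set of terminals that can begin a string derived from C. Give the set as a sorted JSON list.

FIRST iteration:
iter 1:
  A via A→b: +{b}
  B via B→a: +{a}
  C via C→B c C: +{a}
  C via C→c: +{c}
  S via S→B C: +{a}
  S via S→c d: +{c}
  S via S→d A: +{d}
  S: {a,c,d}  A: {b}  B: {a}  C: {a,c}
iter 2: (stable)
  S: {a,c,d}  A: {b}  B: {a}  C: {a,c}

FIRST(C) = ["a", "c"]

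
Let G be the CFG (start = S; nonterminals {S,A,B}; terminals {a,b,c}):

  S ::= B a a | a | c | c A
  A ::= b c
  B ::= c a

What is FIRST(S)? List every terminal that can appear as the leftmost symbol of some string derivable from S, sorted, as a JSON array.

FIRST sets, iterate to fixpoint:
iter 1:
  A via A→b c: +{b}
  B via B→c a: +{c}
  S via S→B a a: +{c}
  S via S→a: +{a}
  S: {a,c}  A: {b}  B: {c}
iter 2: — fixpoint
  S: {a,c}  A: {b}  B: {c}

FIRST(S) = ["a", "c"]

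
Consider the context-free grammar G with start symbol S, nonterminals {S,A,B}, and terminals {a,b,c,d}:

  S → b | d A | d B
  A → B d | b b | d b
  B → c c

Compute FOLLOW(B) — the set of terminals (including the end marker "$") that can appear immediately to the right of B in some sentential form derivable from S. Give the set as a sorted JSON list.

Compute FIRST by fixpoint:
pass 1:
  A via A→b b: +{b}
  A via A→d b: +{d}
  B via B→c c: +{c}
  S via S→b: +{b}
  S via S→d A: +{d}
  FIRST(S)={b,d}  FIRST(A)={b,d}  FIRST(B)={c}
pass 2:
  A via A→B d: +{c}
  FIRST(S)={b,d}  FIRST(A)={b,c,d}  FIRST(B)={c}
pass 3: done
  FIRST(S)={b,d}  FIRST(A)={b,c,d}  FIRST(B)={c}

FOLLOW sets:
seed FOLLOW(S) with $
pass 1:
  A→B d: FOLLOW(B) ⊇ FIRST(d) = {d}; new: +{d}
  S→d A: FOLLOW(A) ⊇ FOLLOW(S) ⊇ {$}; new: +{$}
  S→d B: FOLLOW(B) ⊇ FOLLOW(S) ⊇ {$}; new: +{$}
  FOLLOW(S)={$}  FOLLOW(A)={$}  FOLLOW(B)={$,d}
pass 2: (no change)
  FOLLOW(S)={$}  FOLLOW(A)={$}  FOLLOW(B)={$,d}

FOLLOW(B) = ["$", "d"]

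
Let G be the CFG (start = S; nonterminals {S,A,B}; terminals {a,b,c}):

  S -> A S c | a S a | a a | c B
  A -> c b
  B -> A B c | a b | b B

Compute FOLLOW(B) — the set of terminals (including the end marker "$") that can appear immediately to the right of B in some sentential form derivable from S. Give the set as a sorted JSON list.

Compute FIRST by fixpoint:
round 1:
  A via A→c b: +{c}
  B via B→A B c: +{c}
  B via B→a b: +{a}
  B via B→b B: +{b}
  S via S→A S c: +{c}
  S via S→a S a: +{a}
  FIRST[S]={a,c}  FIRST[A]={c}  FIRST[B]={a,b,c}
round 2: (no change)
  FIRST[S]={a,c}  FIRST[A]={c}  FIRST[B]={a,b,c}

FOLLOW sets:
FOLLOW(S) := {$}
round 1:
  B→A B c: FOLLOW(A) ⊇ FIRST(B) = {a,b,c}; new: +{a,b,c}
  B→A B c: FOLLOW(B) ⊇ FIRST(c) = {c}; new: +{c}
  S→A S c: FOLLOW(S) ⊇ FIRST(c) = {c}; new: +{c}
  S→a S a: FOLLOW(S) ⊇ FIRST(a) = {a}; new: +{a}
  S→c B: FOLLOW(B) ⊇ FOLLOW(S) ⊇ {$,a,c}; new: +{$,a}
  FOLLOW[S]={$,a,c}  FOLLOW[A]={a,b,c}  FOLLOW[B]={$,a,c}
round 2: (no change)
  FOLLOW[S]={$,a,c}  FOLLOW[A]={a,b,c}  FOLLOW[B]={$,a,c}

FOLLOW(B) = ["$", "a", "c"]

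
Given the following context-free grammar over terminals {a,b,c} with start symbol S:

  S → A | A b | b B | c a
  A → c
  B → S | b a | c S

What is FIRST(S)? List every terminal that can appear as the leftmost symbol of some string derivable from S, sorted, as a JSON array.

FIRST iteration:
[1]
  A via A→c: +{c}
  B via B→b a: +{b}
  B via B→c S: +{c}
  S via S→A: +{c}
  S via S→b B: +{b}
  S: {b,c}  A: {c}  B: {b,c}
[2] — fixpoint
  S: {b,c}  A: {c}  B: {b,c}

FIRST(S) = ["b", "c"]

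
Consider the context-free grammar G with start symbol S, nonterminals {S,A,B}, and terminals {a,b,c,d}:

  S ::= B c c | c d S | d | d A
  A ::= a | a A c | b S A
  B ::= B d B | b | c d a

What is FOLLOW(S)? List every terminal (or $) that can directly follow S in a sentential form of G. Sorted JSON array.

FIRST iteration:
iter 1:
  A via A→a: +{a}
  A via A→b S A: +{b}
  B via B→b: +{b}
  B via B→c d a: +{c}
  S via S→B c c: +{b,c}
  S via S→d: +{d}
  FIRST[S]={b,c,d}  FIRST[A]={a,b}  FIRST[B]={b,c}
iter 2: — fixpoint
  FIRST[S]={b,c,d}  FIRST[A]={a,b}  FIRST[B]={b,c}

Compute FOLLOW by fixpoint:
FOLLOW(S) := {$}
[1]
  A→a A c: FOLLOW(A) ⊇ FIRST(c) = {c}; new: +{c}
  A→b S A: FOLLOW(S) ⊇ FIRST(A) = {a,b}; new: +{a,b}
  B→B d B: FOLLOW(B) ⊇ FIRST(d) = {d}; new: +{d}
  S→B c c: FOLLOW(B) ⊇ FIRST(c) = {c}; new: +{c}
  S→d A: FOLLOW(A) ⊇ FOLLOW(S) ⊇ {$,a,b}; new: +{$,a,b}
  FOLLOW[S]={$,a,b}  FOLLOW[A]={$,a,b,c}  FOLLOW[B]={c,d}
[2] done
  FOLLOW[S]={$,a,b}  FOLLOW[A]={$,a,b,c}  FOLLOW[B]={c,d}

FOLLOW(S) = ["$", "a", "b"]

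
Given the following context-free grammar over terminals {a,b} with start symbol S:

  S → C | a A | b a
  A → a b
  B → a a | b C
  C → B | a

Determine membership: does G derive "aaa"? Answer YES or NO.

CNF form of G:
  S -> T0 A | T0 T0 | T1 C | T1 T0 | a
  A -> T0 T1
  B -> T0 T0 | T1 C
  C -> T0 T0 | T1 C | a
  T0 -> a
  T1 -> b

CYK table (by increasing span):
  T[0,0] 'a' = {C,S,T0}  orig:{C,S}
  T[1,1] 'a' = {C,S,T0}  orig:{C,S}
  T[2,2] 'a' = {C,S,T0}  orig:{C,S}
  T[0,1] 'aa' = {B,C,S}
  T[1,2] 'aa' = {B,C,S}
  T[0,2] 'aaa' = ∅

S ∉ T[0,2] ⇒ NO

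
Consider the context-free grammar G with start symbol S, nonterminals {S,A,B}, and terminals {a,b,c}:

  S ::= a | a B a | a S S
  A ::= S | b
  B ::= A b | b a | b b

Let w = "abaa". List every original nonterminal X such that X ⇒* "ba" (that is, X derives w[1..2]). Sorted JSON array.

CNF form of G:
  S -> T0 X4 | T0 X5 | a
  A -> T0 X2 | T0 X3 | a | b
  B -> A T1 | T1 T0 | T1 T1
  T0 -> a
  T1 -> b
  X2 -> B T0
  X3 -> S S
  X4 -> B T0
  X5 -> S S

Fill CYK table bottom-up (cells [i..j] with 1 ≤ i ≤ j ≤ 2 only):
  [1..1]={A,T1}  "b"  orig:{A}
  [2..2]={A,S,T0}  "a"  orig:{A,S}
  [1..2]={B}  "ba"

Original NTs in T[1,2] deriving "ba": ["B"]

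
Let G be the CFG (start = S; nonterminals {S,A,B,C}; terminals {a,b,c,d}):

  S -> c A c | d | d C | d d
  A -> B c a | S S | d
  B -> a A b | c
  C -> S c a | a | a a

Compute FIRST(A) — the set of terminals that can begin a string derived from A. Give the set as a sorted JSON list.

FIRST iteration:
[1]
  A via A→d: +{d}
  B via B→a A b: +{a}
  B via B→c: +{c}
  C via C→a: +{a}
  S via S→c A c: +{c}
  S via S→d: +{d}
  FIRST(S)={c,d}  FIRST(A)={d}  FIRST(B)={a,c}  FIRST(C)={a}
[2]
  A via A→B c a: +{a,c}
  C via C→S c a: +{c,d}
  FIRST(S)={c,d}  FIRST(A)={a,c,d}  FIRST(B)={a,c}  FIRST(C)={a,c,d}
[3] (stable)
  FIRST(S)={c,d}  FIRST(A)={a,c,d}  FIRST(B)={a,c}  FIRST(C)={a,c,d}

FIRST(A) = ["a", "c", "d"]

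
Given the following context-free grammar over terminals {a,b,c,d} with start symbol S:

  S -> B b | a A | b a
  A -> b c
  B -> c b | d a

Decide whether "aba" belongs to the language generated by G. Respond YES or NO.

CNF form of G:
  S -> B T0 | T0 T3 | T3 A
  A -> T0 T1
  B -> T1 T0 | T2 T3
  T0 -> b
  T1 -> c
  T2 -> d
  T3 -> a

Fill CYK table bottom-up:
  cell(0,0) a: {T3}  orig:{}
  cell(1,1) b: {T0}  orig:{}
  cell(2,2) a: {T3}  orig:{}
  cell(0,1) ab: ∅
  cell(1,2) ba: {S}
  cell(0,2) aba: ∅

S ∉ T[0,2] ⇒ NO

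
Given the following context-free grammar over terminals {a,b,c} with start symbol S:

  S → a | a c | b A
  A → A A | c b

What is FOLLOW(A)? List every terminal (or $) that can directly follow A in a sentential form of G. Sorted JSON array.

FIRST sets, iterate to fixpoint:
[1]
  A via A→c b: +{c}
  S via S→a: +{a}
  S via S→b A: +{b}
  FIRST[S]={a,b}  FIRST[A]={c}
[2] (stable)
  FIRST[S]={a,b}  FIRST[A]={c}

FOLLOW iteration:
seed FOLLOW(S) with $
[1]
  A→A A: FOLLOW(A) ⊇ FIRST(A) = {c}; new: +{c}
  S→b A: FOLLOW(A) ⊇ FOLLOW(S) ⊇ {$}; new: +{$}
  S: {$}  A: {$,c}
[2] (stable)
  S: {$}  A: {$,c}

FOLLOW(A) = ["$", "c"]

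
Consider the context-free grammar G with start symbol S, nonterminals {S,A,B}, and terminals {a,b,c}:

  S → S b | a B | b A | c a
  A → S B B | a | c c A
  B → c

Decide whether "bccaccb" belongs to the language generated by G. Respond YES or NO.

CNF form of G:
  S -> S T1 | T0 T2 | T1 A | T2 B
  A -> S X3 | T0 X4 | a
  B -> c
  T0 -> c
  T1 -> b
  T2 -> a
  X3 -> B B
  X4 -> T0 A

CYK fill:
  T[0,0] 'b' = {T1}  orig:{}
  T[1,1] 'c' = {B,T0}  orig:{B}
  T[2,2] 'c' = {B,T0}  orig:{B}
  T[3,3] 'a' = {A,T2}  orig:{A}
  T[4,4] 'c' = {B,T0}  orig:{B}
  T[5,5] 'c' = {B,T0}  orig:{B}
  T[6,6] 'b' = {T1}  orig:{}
  T[0,1] 'bc' = ∅
  T[1,2] 'cc' = {X3}  orig:{}
  T[2,3] 'ca' = {S,X4}  orig:{S}
  T[3,4] 'ac' = {S}
  T[4,5] 'cc' = {X3}  orig:{}
  T[5,6] 'cb' = ∅
  T[0,2] 'bcc' = ∅
  T[1,3] 'cca' = {A}
  T[2,4] 'cac' = ∅
  T[3,5] 'acc' = ∅
  T[4,6] 'ccb' = ∅
  T[0,3] 'bcca' = {S}
  T[1,4] 'ccac' = ∅
  T[2,5] 'cacc' = {A}
  T[3,6] 'accb' = ∅
  T[0,4] 'bccac' = ∅
  T[1,5] 'ccacc' = {X4}  orig:{}
  T[2,6] 'caccb' = ∅
  T[0,5] 'bccacc' = {A}
  T[1,6] 'ccaccb' = ∅
  T[0,6] 'bccaccb' = ∅

S ∉ T[0,6] ⇒ NO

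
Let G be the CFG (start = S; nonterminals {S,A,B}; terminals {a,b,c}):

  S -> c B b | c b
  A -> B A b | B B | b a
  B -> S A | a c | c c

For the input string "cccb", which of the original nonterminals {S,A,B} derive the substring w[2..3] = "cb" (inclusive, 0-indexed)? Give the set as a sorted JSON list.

CNF form of G:
  S -> T2 T0 | T2 X4
  A -> B B | B X3 | T0 T1
  B -> S A | T1 T2 | T2 T2
  T0 -> b
  T1 -> a
  T2 -> c
  X3 -> A T0
  X4 -> B T0

Fill CYK table bottom-up (cells [i..j] with 2 ≤ i ≤ j ≤ 3 only):
  [2..2]={T2}  "c"  orig:{}
  [3..3]={T0}  "b"  orig:{}
  [2..3]={S}  "cb"

Original NTs in T[2,3] deriving "cb": ["S"]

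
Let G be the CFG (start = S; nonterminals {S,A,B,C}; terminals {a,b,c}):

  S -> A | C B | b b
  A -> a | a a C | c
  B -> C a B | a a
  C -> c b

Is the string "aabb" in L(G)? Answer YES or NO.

CNF form of G:
  S -> C B | T0 X5 | T2 T2 | a | c
  A -> T0 X3 | a | c
  B -> C X4 | T0 T0
  C -> T1 T2
  T0 -> a
  T1 -> c
  T2 -> b
  X3 -> T0 C
  X4 -> T0 B
  X5 -> T0 C

CYK table (by increasing span):
  T[0,0] 'a' = {A,S,T0}  orig:{A,S}
  T[1,1] 'a' = {A,S,T0}  orig:{A,S}
  T[2,2] 'b' = {T2}  orig:{}
  T[3,3] 'b' = {T2}  orig:{}
  T[0,1] 'aa' = {B}
  T[1,2] 'ab' = ∅
  T[2,3] 'bb' = {S}
  T[0,2] 'aab' = ∅
  T[1,3] 'abb' = ∅
  T[0,3] 'aabb' = ∅

S ∉ T[0,3] ⇒ NO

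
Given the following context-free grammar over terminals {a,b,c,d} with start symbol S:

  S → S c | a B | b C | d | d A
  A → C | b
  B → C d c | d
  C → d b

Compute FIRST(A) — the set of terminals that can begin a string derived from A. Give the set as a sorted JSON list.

FIRST sets, iterate to fixpoint:
round 1:
  A via A→b: +{b}
  B via B→d: +{d}
  C via C→d b: +{d}
  S via S→a B: +{a}
  S via S→b C: +{b}
  S via S→d: +{d}
  FIRST(S)={a,b,d}  FIRST(A)={b}  FIRST(B)={d}  FIRST(C)={d}
round 2:
  A via A→C: +{d}
  FIRST(S)={a,b,d}  FIRST(A)={b,d}  FIRST(B)={d}  FIRST(C)={d}
round 3: (stable)
  FIRST(S)={a,b,d}  FIRST(A)={b,d}  FIRST(B)={d}  FIRST(C)={d}

FIRST(A) = ["b", "d"]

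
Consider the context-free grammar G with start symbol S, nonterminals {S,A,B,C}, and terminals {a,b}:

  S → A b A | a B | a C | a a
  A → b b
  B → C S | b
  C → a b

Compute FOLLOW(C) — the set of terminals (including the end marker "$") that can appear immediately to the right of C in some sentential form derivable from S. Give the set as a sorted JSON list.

FIRST iteration:
[1]
  A via A→b b: +{b}
  B via B→b: +{b}
  C via C→a b: +{a}
  S via S→A b A: +{b}
  S via S→a B: +{a}
  S: {a,b}  A: {b}  B: {b}  C: {a}
[2]
  B via B→C S: +{a}
  S: {a,b}  A: {b}  B: {a,b}  C: {a}
[3] (stable)
  S: {a,b}  A: {b}  B: {a,b}  C: {a}

FOLLOW iteration:
initialize: $ ∈ FOLLOW(S)
[1]
  B→C S: FOLLOW(C) ⊇ FIRST(S) = {a,b}; new: +{a,b}
  S→A b A: FOLLOW(A) ⊇ FIRST(b) = {b}; new: +{b}
  S→A b A: FOLLOW(A) ⊇ FOLLOW(S) ⊇ {$}; new: +{$}
  S→a B: FOLLOW(B) ⊇ FOLLOW(S) ⊇ {$}; new: +{$}
  S→a C: FOLLOW(C) ⊇ FOLLOW(S) ⊇ {$}; new: +{$}
  FOLLOW[S]={$}  FOLLOW[A]={$,b}  FOLLOW[B]={$}  FOLLOW[C]={$,a,b}
[2] (no change)
  FOLLOW[S]={$}  FOLLOW[A]={$,b}  FOLLOW[B]={$}  FOLLOW[C]={$,a,b}

FOLLOW(C) = ["$", "a", "b"]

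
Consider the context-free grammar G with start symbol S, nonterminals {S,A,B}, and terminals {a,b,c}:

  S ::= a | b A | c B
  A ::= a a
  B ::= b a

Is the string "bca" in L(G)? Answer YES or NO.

CNF form of G:
  S -> T1 A | T2 B | a
  A -> T0 T0
  B -> T1 T0
  T0 -> a
  T1 -> b
  T2 -> c

CYK fill:
  cell(0,0) b: {T1}  orig:{}
  cell(1,1) c: {T2}  orig:{}
  cell(2,2) a: {S,T0}  orig:{S}
  cell(0,1) bc: ∅
  cell(1,2) ca: ∅
  cell(0,2) bca: ∅

S ∉ T[0,2] ⇒ NO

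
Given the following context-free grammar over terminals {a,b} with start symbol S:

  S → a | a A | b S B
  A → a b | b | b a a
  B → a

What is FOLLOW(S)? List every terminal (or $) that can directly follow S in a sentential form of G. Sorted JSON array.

FIRST iteration:
[1]
  A via A→a b: +{a}
  A via A→b: +{b}
  B via B→a: +{a}
  S via S→a: +{a}
  S via S→b S B: +{b}
  S: {a,b}  A: {a,b}  B: {a}
[2] (stable)
  S: {a,b}  A: {a,b}  B: {a}

FOLLOW sets:
seed FOLLOW(S) with $
iter 1:
  S→a A: FOLLOW(A) ⊇ FOLLOW(S) ⊇ {$}; new: +{$}
  S→b S B: FOLLOW(S) ⊇ FIRST(B) = {a}; new: +{a}
  S→b S B: FOLLOW(B) ⊇ FOLLOW(S) ⊇ {$,a}; new: +{$,a}
  FOLLOW[S]={$,a}  FOLLOW[A]={$}  FOLLOW[B]={$,a}
iter 2:
  S→a A: FOLLOW(A) ⊇ FOLLOW(S) ⊇ {$,a}; new: +{a}
  FOLLOW[S]={$,a}  FOLLOW[A]={$,a}  FOLLOW[B]={$,a}
iter 3: (no change)
  FOLLOW[S]={$,a}  FOLLOW[A]={$,a}  FOLLOW[B]={$,a}

FOLLOW(S) = ["$", "a"]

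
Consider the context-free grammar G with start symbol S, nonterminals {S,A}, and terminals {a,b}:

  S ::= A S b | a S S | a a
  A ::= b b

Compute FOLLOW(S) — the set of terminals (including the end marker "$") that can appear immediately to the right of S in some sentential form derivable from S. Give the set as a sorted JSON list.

FIRST iteration:
[1]
  A via A→b b: +{b}
  S via S→A S b: +{b}
  S via S→a S S: +{a}
  S: {a,b}  A: {b}
[2] (stable)
  S: {a,b}  A: {b}

FOLLOW sets:
FOLLOW(S) := {$}
[1]
  S→A S b: FOLLOW(A) ⊇ FIRST(S) = {a,b}; new: +{a,b}
  S→A S b: FOLLOW(S) ⊇ FIRST(b) = {b}; new: +{b}
  S→a S S: FOLLOW(S) ⊇ FIRST(S) = {a,b}; new: +{a}
  FOLLOW[S]={$,a,b}  FOLLOW[A]={a,b}
[2] (no change)
  FOLLOW[S]={$,a,b}  FOLLOW[A]={a,b}

FOLLOW(S) = ["$", "a", "b"]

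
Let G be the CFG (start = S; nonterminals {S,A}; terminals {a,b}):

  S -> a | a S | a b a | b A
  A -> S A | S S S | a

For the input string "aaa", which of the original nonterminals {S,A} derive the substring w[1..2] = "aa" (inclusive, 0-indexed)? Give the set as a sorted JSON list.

CNF form of G:
  S -> T0 S | T0 X3 | T1 A | a
  A -> S A | S X2 | a
  T0 -> a
  T1 -> b
  X2 -> S S
  X3 -> T1 T0

CYK table (by increasing span), restricted to cells inside w[1..2]:
  cell(1,1) a: {A,S,T0}  orig:{A,S}
  cell(2,2) a: {A,S,T0}  orig:{A,S}
  cell(1,2) aa: {A,S,X2}  orig:{A,S}

Original NTs in T[1,2] deriving "aa": ["A", "S"]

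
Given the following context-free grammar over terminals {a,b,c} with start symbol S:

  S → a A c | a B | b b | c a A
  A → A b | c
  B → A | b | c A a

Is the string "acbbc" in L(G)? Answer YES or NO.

Convert to CNF:
  S -> T0 T0 | T1 X5 | T2 B | T2 X4
  A -> A T0 | c
  B -> A T0 | T1 X3 | b | c
  T0 -> b
  T1 -> c
  T2 -> a
  X3 -> A T2
  X4 -> A T1
  X5 -> T2 A

CYK table (by increasing span):
  T[0,0] 'a' = {T2}  orig:{}
  T[1,1] 'c' = {A,B,T1}  orig:{A,B}
  T[2,2] 'b' = {B,T0}  orig:{B}
  T[3,3] 'b' = {B,T0}  orig:{B}
  T[4,4] 'c' = {A,B,T1}  orig:{A,B}
  T[0,1] 'ac' = {S,X5}  orig:{S}
  T[1,2] 'cb' = {A,B}
  T[2,3] 'bb' = {S}
  T[3,4] 'bc' = ∅
  T[0,2] 'acb' = {S,X5}  orig:{S}
  T[1,3] 'cbb' = {A,B}
  T[2,4] 'bbc' = ∅
  T[0,3] 'acbb' = {S,X5}  orig:{S}
  T[1,4] 'cbbc' = {X4}  orig:{}
  T[0,4] 'acbbc' = {S}

S ∈ T[0,4] ⇒ YES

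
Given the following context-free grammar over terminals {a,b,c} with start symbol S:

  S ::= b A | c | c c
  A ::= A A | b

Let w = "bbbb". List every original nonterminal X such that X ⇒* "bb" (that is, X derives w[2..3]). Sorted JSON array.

Convert to CNF:
  S -> T0 A | T1 T1 | c
  A -> A A | b
  T0 -> b
  T1 -> c

CYK table (by increasing span), restricted to cells inside w[2..3]:
  cell(2,2) b: {A,T0}  orig:{A}
  cell(3,3) b: {A,T0}  orig:{A}
  cell(2,3) bb: {A,S}

Original NTs in T[2,3] deriving "bb": ["A", "S"]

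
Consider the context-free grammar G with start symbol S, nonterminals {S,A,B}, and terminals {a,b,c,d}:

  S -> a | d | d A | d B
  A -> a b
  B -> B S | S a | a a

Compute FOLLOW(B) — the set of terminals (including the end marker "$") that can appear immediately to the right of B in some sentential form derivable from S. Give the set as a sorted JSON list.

Compute FIRST by fixpoint:
round 1:
  A via A→a b: +{a}
  B via B→a a: +{a}
  S via S→a: +{a}
  S via S→d: +{d}
  S: {a,d}  A: {a}  B: {a}
round 2:
  B via B→S a: +{d}
  S: {a,d}  A: {a}  B: {a,d}
round 3: (no change)
  S: {a,d}  A: {a}  B: {a,d}

Compute FOLLOW by fixpoint:
FOLLOW(S) := {$}
round 1:
  B→B S: FOLLOW(B) ⊇ FIRST(S) = {a,d}; new: +{a,d}
  B→B S: FOLLOW(S) ⊇ FOLLOW(B) ⊇ {a,d}; new: +{a,d}
  S→d A: FOLLOW(A) ⊇ FOLLOW(S) ⊇ {$,a,d}; new: +{$,a,d}
  S→d B: FOLLOW(B) ⊇ FOLLOW(S) ⊇ {$,a,d}; new: +{$}
  S: {$,a,d}  A: {$,a,d}  B: {$,a,d}
round 2: — fixpoint
  S: {$,a,d}  A: {$,a,d}  B: {$,a,d}

FOLLOW(B) = ["$", "a", "d"]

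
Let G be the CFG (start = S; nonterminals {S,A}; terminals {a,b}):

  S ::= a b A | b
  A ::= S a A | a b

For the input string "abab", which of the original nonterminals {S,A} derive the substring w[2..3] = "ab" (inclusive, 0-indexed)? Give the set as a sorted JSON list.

CNF form of G:
  S -> T0 X3 | b
  A -> S X2 | T0 T1
  T0 -> a
  T1 -> b
  X2 -> T0 A
  X3 -> T1 A

CYK table (by increasing span) (cells [i..j] with 2 ≤ i ≤ j ≤ 3 only):
  T[2,2] 'a' = {T0}  orig:{}
  T[3,3] 'b' = {S,T1}  orig:{S}
  T[2,3] 'ab' = {A}

Original NTs in T[2,3] deriving "ab": ["A"]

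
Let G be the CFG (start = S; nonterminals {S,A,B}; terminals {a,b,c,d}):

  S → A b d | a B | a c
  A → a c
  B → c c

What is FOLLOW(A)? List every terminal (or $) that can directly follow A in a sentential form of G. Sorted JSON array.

FIRST iteration:
pass 1:
  A via A→a c: +{a}
  B via B→c c: +{c}
  S via S→A b d: +{a}
  FIRST(S)={a}  FIRST(A)={a}  FIRST(B)={c}
pass 2: (no change)
  FIRST(S)={a}  FIRST(A)={a}  FIRST(B)={c}

FOLLOW sets:
initialize: $ ∈ FOLLOW(S)
pass 1:
  S→A b d: FOLLOW(A) ⊇ FIRST(b) = {b}; new: +{b}
  S→a B: FOLLOW(B) ⊇ FOLLOW(S) ⊇ {$}; new: +{$}
  S: {$}  A: {b}  B: {$}
pass 2: done
  S: {$}  A: {b}  B: {$}

FOLLOW(A) = ["b"]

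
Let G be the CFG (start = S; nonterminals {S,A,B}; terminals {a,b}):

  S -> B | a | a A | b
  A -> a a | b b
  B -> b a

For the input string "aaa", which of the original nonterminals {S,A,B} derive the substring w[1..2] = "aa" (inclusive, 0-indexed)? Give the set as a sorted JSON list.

Convert to CNF:
  S -> T0 A | T1 T0 | a | b
  A -> T0 T0 | T1 T1
  B -> T1 T0
  T0 -> a
  T1 -> b

CYK fill — only the sub-triangle for w[1..2]:
  T[1,1] 'a' = {S,T0}  orig:{S}
  T[2,2] 'a' = {S,T0}  orig:{S}
  T[1,2] 'aa' = {A}

Original NTs in T[1,2] deriving "aa": ["A"]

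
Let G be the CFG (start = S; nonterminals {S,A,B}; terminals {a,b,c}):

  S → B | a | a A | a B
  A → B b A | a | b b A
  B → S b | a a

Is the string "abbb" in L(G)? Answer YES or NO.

Convert to CNF:
  S -> S T0 | T1 A | T1 B | T1 T1 | a
  A -> B X2 | T0 X3 | a
  B -> S T0 | T1 T1
  T0 -> b
  T1 -> a
  X2 -> T0 A
  X3 -> T0 A

CYK fill:
  [0..0]={A,S,T1}  "a"  orig:{A,S}
  [1..1]={T0}  "b"  orig:{}
  [2..2]={T0}  "b"  orig:{}
  [3..3]={T0}  "b"  orig:{}
  [0..1]={B,S}  "ab"
  [1..2]=∅  "bb"
  [2..3]=∅  "bb"
  [0..2]={B,S}  "abb"
  [1..3]=∅  "bbb"
  [0..3]={B,S}  "abbb"

S ∈ T[0,3] ⇒ YES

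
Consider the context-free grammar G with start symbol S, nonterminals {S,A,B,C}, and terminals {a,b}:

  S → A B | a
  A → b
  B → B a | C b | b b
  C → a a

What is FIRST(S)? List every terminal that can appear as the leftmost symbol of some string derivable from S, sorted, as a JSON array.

FIRST iteration:
pass 1:
  A via A→b: +{b}
  B via B→b b: +{b}
  C via C→a a: +{a}
  S via S→A B: +{b}
  S via S→a: +{a}
  FIRST[S]={a,b}  FIRST[A]={b}  FIRST[B]={b}  FIRST[C]={a}
pass 2:
  B via B→C b: +{a}
  FIRST[S]={a,b}  FIRST[A]={b}  FIRST[B]={a,b}  FIRST[C]={a}
pass 3: (no change)
  FIRST[S]={a,b}  FIRST[A]={b}  FIRST[B]={a,b}  FIRST[C]={a}

FIRST(S) = ["a", "b"]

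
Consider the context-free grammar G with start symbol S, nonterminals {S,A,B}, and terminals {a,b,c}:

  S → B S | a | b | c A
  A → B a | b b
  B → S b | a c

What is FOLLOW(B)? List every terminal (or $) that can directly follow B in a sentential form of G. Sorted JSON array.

Compute FIRST by fixpoint:
[1]
  A via A→b b: +{b}
  B via B→a c: +{a}
  S via S→B S: +{a}
  S via S→b: +{b}
  S via S→c A: +{c}
  FIRST(S)={a,b,c}  FIRST(A)={b}  FIRST(B)={a}
[2]
  A via A→B a: +{a}
  B via B→S b: +{b,c}
  FIRST(S)={a,b,c}  FIRST(A)={a,b}  FIRST(B)={a,b,c}
[3]
  A via A→B a: +{c}
  FIRST(S)={a,b,c}  FIRST(A)={a,b,c}  FIRST(B)={a,b,c}
[4] (no change)
  FIRST(S)={a,b,c}  FIRST(A)={a,b,c}  FIRST(B)={a,b,c}

FOLLOW iteration:
FOLLOW(S) := {$}
[1]
  A→B a: FOLLOW(B) ⊇ FIRST(a) = {a}; new: +{a}
  B→S b: FOLLOW(S) ⊇ FIRST(b) = {b}; new: +{b}
  S→B S: FOLLOW(B) ⊇ FIRST(S) = {a,b,c}; new: +{b,c}
  S→c A: FOLLOW(A) ⊇ FOLLOW(S) ⊇ {$,b}; new: +{$,b}
  FOLLOW[S]={$,b}  FOLLOW[A]={$,b}  FOLLOW[B]={a,b,c}
[2] (no change)
  FOLLOW[S]={$,b}  FOLLOW[A]={$,b}  FOLLOW[B]={a,b,c}

FOLLOW(B) = ["a", "b", "c"]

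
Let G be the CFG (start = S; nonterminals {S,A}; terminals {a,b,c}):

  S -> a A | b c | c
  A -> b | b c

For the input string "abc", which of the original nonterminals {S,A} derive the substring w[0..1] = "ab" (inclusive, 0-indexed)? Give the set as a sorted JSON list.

CNF form of G:
  S -> T0 T1 | T2 A | c
  A -> T0 T1 | b
  T0 -> b
  T1 -> c
  T2 -> a

Fill CYK table bottom-up (cells [i..j] with 0 ≤ i ≤ j ≤ 1 only):
  cell(0,0) a: {T2}  orig:{}
  cell(1,1) b: {A,T0}  orig:{A}
  cell(0,1) ab: {S}

Original NTs in T[0,1] deriving "ab": ["S"]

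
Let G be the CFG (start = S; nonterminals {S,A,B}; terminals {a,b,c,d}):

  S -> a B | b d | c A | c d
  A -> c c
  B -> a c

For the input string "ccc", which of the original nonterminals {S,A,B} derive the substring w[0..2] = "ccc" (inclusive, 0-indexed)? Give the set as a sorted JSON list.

CNF form of G:
  S -> T0 A | T0 T3 | T1 B | T2 T3
  A -> T0 T0
  B -> T1 T0
  T0 -> c
  T1 -> a
  T2 -> b
  T3 -> d

CYK fill (cells [i..j] with 0 ≤ i ≤ j ≤ 2 only):
  cell(0,0) c: {T0}  orig:{}
  cell(1,1) c: {T0}  orig:{}
  cell(2,2) c: {T0}  orig:{}
  cell(0,1) cc: {A}
  cell(1,2) cc: {A}
  cell(0,2) ccc: {S}

Original NTs in T[0,2] deriving "ccc": ["S"]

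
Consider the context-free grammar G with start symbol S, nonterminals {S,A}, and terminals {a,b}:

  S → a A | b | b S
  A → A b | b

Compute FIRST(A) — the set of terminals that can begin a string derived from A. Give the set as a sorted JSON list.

FIRST iteration:
round 1:
  A via A→b: +{b}
  S via S→a A: +{a}
  S via S→b: +{b}
  FIRST[S]={a,b}  FIRST[A]={b}
round 2: — fixpoint
  FIRST[S]={a,b}  FIRST[A]={b}

FIRST(A) = ["b"]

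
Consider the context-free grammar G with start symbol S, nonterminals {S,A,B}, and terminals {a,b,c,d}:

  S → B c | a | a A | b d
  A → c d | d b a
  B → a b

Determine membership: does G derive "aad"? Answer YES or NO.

Convert to CNF:
  S -> B T0 | T2 T1 | T3 A | a
  A -> T0 T1 | T1 X4
  B -> T3 T2
  T0 -> c
  T1 -> d
  T2 -> b
  T3 -> a
  X4 -> T2 T3

CYK table (by increasing span):
  cell(0,0) a: {S,T3}  orig:{S}
  cell(1,1) a: {S,T3}  orig:{S}
  cell(2,2) d: {T1}  orig:{}
  cell(0,1) aa: ∅
  cell(1,2) ad: ∅
  cell(0,2) aad: ∅

S ∉ T[0,2] ⇒ NO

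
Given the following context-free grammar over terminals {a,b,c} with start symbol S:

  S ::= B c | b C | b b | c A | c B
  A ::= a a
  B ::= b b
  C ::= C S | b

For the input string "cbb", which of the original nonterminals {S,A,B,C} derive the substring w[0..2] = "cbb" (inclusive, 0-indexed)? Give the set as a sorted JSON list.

CNF form of G:
  S -> B T2 | T1 C | T1 T1 | T2 A | T2 B
  A -> T0 T0
  B -> T1 T1
  C -> C S | b
  T0 -> a
  T1 -> b
  T2 -> c

CYK fill — only the sub-triangle for w[0..2]:
  cell(0,0) c: {T2}  orig:{}
  cell(1,1) b: {C,T1}  orig:{C}
  cell(2,2) b: {C,T1}  orig:{C}
  cell(0,1) cb: ∅
  cell(1,2) bb: {B,S}
  cell(0,2) cbb: {S}

Original NTs in T[0,2] deriving "cbb": ["S"]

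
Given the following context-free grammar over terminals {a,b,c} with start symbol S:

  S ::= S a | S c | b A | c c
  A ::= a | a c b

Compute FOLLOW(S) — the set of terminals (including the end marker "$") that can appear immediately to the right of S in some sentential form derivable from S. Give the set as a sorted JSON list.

FIRST iteration:
[1]
  A via A→a: +{a}
  S via S→b A: +{b}
  S via S→c c: +{c}
  FIRST(S)={b,c}  FIRST(A)={a}
[2] (no change)
  FIRST(S)={b,c}  FIRST(A)={a}

Compute FOLLOW by fixpoint:
initialize: $ ∈ FOLLOW(S)
round 1:
  S→S a: FOLLOW(S) ⊇ FIRST(a) = {a}; new: +{a}
  S→S c: FOLLOW(S) ⊇ FIRST(c) = {c}; new: +{c}
  S→b A: FOLLOW(A) ⊇ FOLLOW(S) ⊇ {$,a,c}; new: +{$,a,c}
  FOLLOW(S)={$,a,c}  FOLLOW(A)={$,a,c}
round 2: (stable)
  FOLLOW(S)={$,a,c}  FOLLOW(A)={$,a,c}

FOLLOW(S) = ["$", "a", "c"]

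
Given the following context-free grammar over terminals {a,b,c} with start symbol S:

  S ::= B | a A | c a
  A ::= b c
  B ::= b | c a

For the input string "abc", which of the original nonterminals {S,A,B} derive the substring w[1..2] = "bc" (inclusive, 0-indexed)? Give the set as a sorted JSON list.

CNF form of G:
  S -> T1 T2 | T2 A | b
  A -> T0 T1
  B -> T1 T2 | b
  T0 -> b
  T1 -> c
  T2 -> a

CYK table (by increasing span) (cells [i..j] with 1 ≤ i ≤ j ≤ 2 only):
  T[1,1] 'b' = {B,S,T0}  orig:{B,S}
  T[2,2] 'c' = {T1}  orig:{}
  T[1,2] 'bc' = {A}

Original NTs in T[1,2] deriving "bc": ["A"]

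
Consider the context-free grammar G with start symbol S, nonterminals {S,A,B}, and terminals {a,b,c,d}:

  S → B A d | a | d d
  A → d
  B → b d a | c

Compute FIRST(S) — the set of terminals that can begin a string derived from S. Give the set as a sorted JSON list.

Compute FIRST by fixpoint:
round 1:
  A via A→d: +{d}
  B via B→b d a: +{b}
  B via B→c: +{c}
  S via S→B A d: +{b,c}
  S via S→a: +{a}
  S via S→d d: +{d}
  FIRST(S)={a,b,c,d}  FIRST(A)={d}  FIRST(B)={b,c}
round 2: — fixpoint
  FIRST(S)={a,b,c,d}  FIRST(A)={d}  FIRST(B)={b,c}

FIRST(S) = ["a", "b", "c", "d"]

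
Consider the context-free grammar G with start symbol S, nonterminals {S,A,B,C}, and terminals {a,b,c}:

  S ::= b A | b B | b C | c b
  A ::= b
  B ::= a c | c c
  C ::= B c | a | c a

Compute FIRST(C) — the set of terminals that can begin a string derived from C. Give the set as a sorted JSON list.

FIRST iteration:
pass 1:
  A via A→b: +{b}
  B via B→a c: +{a}
  B via B→c c: +{c}
  C via C→B c: +{a,c}
  S via S→b A: +{b}
  S via S→c b: +{c}
  FIRST[S]={b,c}  FIRST[A]={b}  FIRST[B]={a,c}  FIRST[C]={a,c}
pass 2: (stable)
  FIRST[S]={b,c}  FIRST[A]={b}  FIRST[B]={a,c}  FIRST[C]={a,c}

FIRST(C) = ["a", "c"]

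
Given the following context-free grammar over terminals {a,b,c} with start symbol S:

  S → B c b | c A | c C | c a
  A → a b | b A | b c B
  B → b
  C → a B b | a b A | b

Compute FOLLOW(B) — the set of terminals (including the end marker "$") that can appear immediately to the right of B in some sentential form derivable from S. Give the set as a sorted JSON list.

Compute FIRST by fixpoint:
iter 1:
  A via A→a b: +{a}
  A via A→b A: +{b}
  B via B→b: +{b}
  C via C→a B b: +{a}
  C via C→b: +{b}
  S via S→B c b: +{b}
  S via S→c A: +{c}
  S: {b,c}  A: {a,b}  B: {b}  C: {a,b}
iter 2: (stable)
  S: {b,c}  A: {a,b}  B: {b}  C: {a,b}

FOLLOW iteration:
FOLLOW(S) := {$}
[1]
  C→a B b: FOLLOW(B) ⊇ FIRST(b) = {b}; new: +{b}
  S→B c b: FOLLOW(B) ⊇ FIRST(c) = {c}; new: +{c}
  S→c A: FOLLOW(A) ⊇ FOLLOW(S) ⊇ {$}; new: +{$}
  S→c C: FOLLOW(C) ⊇ FOLLOW(S) ⊇ {$}; new: +{$}
  FOLLOW(S)={$}  FOLLOW(A)={$}  FOLLOW(B)={b,c}  FOLLOW(C)={$}
[2]
  A→b c B: FOLLOW(B) ⊇ FOLLOW(A) ⊇ {$}; new: +{$}
  FOLLOW(S)={$}  FOLLOW(A)={$}  FOLLOW(B)={$,b,c}  FOLLOW(C)={$}
[3] (no change)
  FOLLOW(S)={$}  FOLLOW(A)={$}  FOLLOW(B)={$,b,c}  FOLLOW(C)={$}

FOLLOW(B) = ["$", "b", "c"]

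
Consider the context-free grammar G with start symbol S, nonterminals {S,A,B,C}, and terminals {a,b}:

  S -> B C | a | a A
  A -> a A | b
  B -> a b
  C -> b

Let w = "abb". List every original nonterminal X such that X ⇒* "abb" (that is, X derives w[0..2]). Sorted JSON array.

Convert to CNF:
  S -> B C | T0 A | a
  A -> T0 A | b
  B -> T0 T1
  C -> b
  T0 -> a
  T1 -> b

CYK fill, restricted to cells inside w[0..2]:
  T[0,0] 'a' = {S,T0}  orig:{S}
  T[1,1] 'b' = {A,C,T1}  orig:{A,C}
  T[2,2] 'b' = {A,C,T1}  orig:{A,C}
  T[0,1] 'ab' = {A,B,S}
  T[1,2] 'bb' = ∅
  T[0,2] 'abb' = {S}

Original NTs in T[0,2] deriving "abb": ["S"]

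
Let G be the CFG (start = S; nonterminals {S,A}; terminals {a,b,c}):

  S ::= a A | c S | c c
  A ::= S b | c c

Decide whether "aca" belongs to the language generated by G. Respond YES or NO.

CNF form of G:
  S -> T1 S | T1 T1 | T2 A
  A -> S T0 | T1 T1
  T0 -> b
  T1 -> c
  T2 -> a

Fill CYK table bottom-up:
  cell(0,0) a: {T2}  orig:{}
  cell(1,1) c: {T1}  orig:{}
  cell(2,2) a: {T2}  orig:{}
  cell(0,1) ac: ∅
  cell(1,2) ca: ∅
  cell(0,2) aca: ∅

S ∉ T[0,2] ⇒ NO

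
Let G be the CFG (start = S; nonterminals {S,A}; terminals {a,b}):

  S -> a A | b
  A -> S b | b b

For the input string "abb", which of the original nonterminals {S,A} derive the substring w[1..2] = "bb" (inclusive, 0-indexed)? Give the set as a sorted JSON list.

CNF form of G:
  S -> T1 A | b
  A -> S T0 | T0 T0
  T0 -> b
  T1 -> a

CYK fill — only the sub-triangle for w[1..2]:
  cell(1,1) b: {S,T0}  orig:{S}
  cell(2,2) b: {S,T0}  orig:{S}
  cell(1,2) bb: {A}

Original NTs in T[1,2] deriving "bb": ["A"]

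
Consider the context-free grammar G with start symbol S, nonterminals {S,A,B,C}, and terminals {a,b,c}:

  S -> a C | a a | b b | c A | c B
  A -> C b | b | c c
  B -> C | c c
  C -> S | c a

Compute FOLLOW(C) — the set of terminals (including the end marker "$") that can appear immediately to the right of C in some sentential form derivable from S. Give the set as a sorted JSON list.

FIRST sets, iterate to fixpoint:
round 1:
  A via A→b: +{b}
  A via A→c c: +{c}
  B via B→c c: +{c}
  C via C→c a: +{c}
  S via S→a C: +{a}
  S via S→b b: +{b}
  S via S→c A: +{c}
  FIRST(S)={a,b,c}  FIRST(A)={b,c}  FIRST(B)={c}  FIRST(C)={c}
round 2:
  C via C→S: +{a,b}
  FIRST(S)={a,b,c}  FIRST(A)={b,c}  FIRST(B)={c}  FIRST(C)={a,b,c}
round 3:
  A via A→C b: +{a}
  B via B→C: +{a,b}
  FIRST(S)={a,b,c}  FIRST(A)={a,b,c}  FIRST(B)={a,b,c}  FIRST(C)={a,b,c}
round 4: (stable)
  FIRST(S)={a,b,c}  FIRST(A)={a,b,c}  FIRST(B)={a,b,c}  FIRST(C)={a,b,c}

Compute FOLLOW by fixpoint:
FOLLOW(S) := {$}
[1]
  A→C b: FOLLOW(C) ⊇ FIRST(b) = {b}; new: +{b}
  C→S: FOLLOW(S) ⊇ FOLLOW(C) ⊇ {b}; new: +{b}
  S→a C: FOLLOW(C) ⊇ FOLLOW(S) ⊇ {$,b}; new: +{$}
  S→c A: FOLLOW(A) ⊇ FOLLOW(S) ⊇ {$,b}; new: +{$,b}
  S→c B: FOLLOW(B) ⊇ FOLLOW(S) ⊇ {$,b}; new: +{$,b}
  S: {$,b}  A: {$,b}  B: {$,b}  C: {$,b}
[2] (no change)
  S: {$,b}  A: {$,b}  B: {$,b}  C: {$,b}

FOLLOW(C) = ["$", "b"]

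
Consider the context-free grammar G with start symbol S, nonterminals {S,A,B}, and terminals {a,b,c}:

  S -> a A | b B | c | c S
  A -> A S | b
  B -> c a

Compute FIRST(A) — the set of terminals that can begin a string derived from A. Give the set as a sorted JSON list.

FIRST iteration:
pass 1:
  A via A→b: +{b}
  B via B→c a: +{c}
  S via S→a A: +{a}
  S via S→b B: +{b}
  S via S→c: +{c}
  FIRST[S]={a,b,c}  FIRST[A]={b}  FIRST[B]={c}
pass 2: done
  FIRST[S]={a,b,c}  FIRST[A]={b}  FIRST[B]={c}

FIRST(A) = ["b"]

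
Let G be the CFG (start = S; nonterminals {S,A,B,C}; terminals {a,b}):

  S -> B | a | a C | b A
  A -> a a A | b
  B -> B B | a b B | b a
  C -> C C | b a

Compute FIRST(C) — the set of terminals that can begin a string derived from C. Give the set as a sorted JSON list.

Compute FIRST by fixpoint:
pass 1:
  A via A→a a A: +{a}
  A via A→b: +{b}
  B via B→a b B: +{a}
  B via B→b a: +{b}
  C via C→b a: +{b}
  S via S→B: +{a,b}
  S: {a,b}  A: {a,b}  B: {a,b}  C: {b}
pass 2: (stable)
  S: {a,b}  A: {a,b}  B: {a,b}  C: {b}

FIRST(C) = ["b"]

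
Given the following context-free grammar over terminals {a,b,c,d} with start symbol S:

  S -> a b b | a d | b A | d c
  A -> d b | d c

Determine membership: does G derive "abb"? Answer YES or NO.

Convert to CNF:
  S -> T0 T2 | T1 A | T3 T0 | T3 X4
  A -> T0 T1 | T0 T2
  T0 -> d
  T1 -> b
  T2 -> c
  T3 -> a
  X4 -> T1 T1

CYK table (by increasing span):
  [0..0]={T3}  "a"  orig:{}
  [1..1]={T1}  "b"  orig:{}
  [2..2]={T1}  "b"  orig:{}
  [0..1]=∅  "ab"
  [1..2]={X4}  "bb"  orig:{}
  [0..2]={S}  "abb"

S ∈ T[0,2] ⇒ YES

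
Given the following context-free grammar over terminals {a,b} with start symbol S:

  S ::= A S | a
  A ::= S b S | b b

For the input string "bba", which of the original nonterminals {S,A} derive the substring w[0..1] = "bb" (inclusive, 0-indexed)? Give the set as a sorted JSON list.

Convert to CNF:
  S -> A S | a
  A -> S X1 | T0 T0
  T0 -> b
  X1 -> T0 S

Fill CYK table bottom-up, restricted to cells inside w[0..1]:
  [0..0]={T0}  "b"  orig:{}
  [1..1]={T0}  "b"  orig:{}
  [0..1]={A}  "bb"

Original NTs in T[0,1] deriving "bb": ["A"]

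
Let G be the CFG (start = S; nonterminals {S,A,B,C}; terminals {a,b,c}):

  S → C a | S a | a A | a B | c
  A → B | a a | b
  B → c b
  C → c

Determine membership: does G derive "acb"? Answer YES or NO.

CNF form of G:
  S -> C T0 | S T0 | T0 A | T0 B | c
  A -> T0 T0 | T1 T2 | b
  B -> T1 T2
  C -> c
  T0 -> a
  T1 -> c
  T2 -> b

CYK fill:
  cell(0,0) a: {T0}  orig:{}
  cell(1,1) c: {C,S,T1}  orig:{C,S}
  cell(2,2) b: {A,T2}  orig:{A}
  cell(0,1) ac: ∅
  cell(1,2) cb: {A,B}
  cell(0,2) acb: {S}

S ∈ T[0,2] ⇒ YES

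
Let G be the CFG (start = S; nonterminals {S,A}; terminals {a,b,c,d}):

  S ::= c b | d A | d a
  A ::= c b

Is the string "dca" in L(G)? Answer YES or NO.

Convert to CNF:
  S -> T0 T1 | T2 A | T2 T3
  A -> T0 T1
  T0 -> c
  T1 -> b
  T2 -> d
  T3 -> a

Fill CYK table bottom-up:
  T[0,0] 'd' = {T2}  orig:{}
  T[1,1] 'c' = {T0}  orig:{}
  T[2,2] 'a' = {T3}  orig:{}
  T[0,1] 'dc' = ∅
  T[1,2] 'ca' = ∅
  T[0,2] 'dca' = ∅

S ∉ T[0,2] ⇒ NO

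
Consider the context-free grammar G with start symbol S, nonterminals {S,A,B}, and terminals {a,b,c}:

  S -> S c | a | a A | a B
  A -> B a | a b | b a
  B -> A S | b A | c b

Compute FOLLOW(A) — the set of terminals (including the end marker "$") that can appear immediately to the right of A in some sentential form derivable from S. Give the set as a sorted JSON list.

FIRST sets, iterate to fixpoint:
round 1:
  A via A→a b: +{a}
  A via A→b a: +{b}
  B via B→A S: +{a,b}
  B via B→c b: +{c}
  S via S→a: +{a}
  FIRST(S)={a}  FIRST(A)={a,b}  FIRST(B)={a,b,c}
round 2:
  A via A→B a: +{c}
  FIRST(S)={a}  FIRST(A)={a,b,c}  FIRST(B)={a,b,c}
round 3: (stable)
  FIRST(S)={a}  FIRST(A)={a,b,c}  FIRST(B)={a,b,c}

FOLLOW sets:
initialize: $ ∈ FOLLOW(S)
iter 1:
  A→B a: FOLLOW(B) ⊇ FIRST(a) = {a}; new: +{a}
  B→A S: FOLLOW(A) ⊇ FIRST(S) = {a}; new: +{a}
  B→A S: FOLLOW(S) ⊇ FOLLOW(B) ⊇ {a}; new: +{a}
  S→S c: FOLLOW(S) ⊇ FIRST(c) = {c}; new: +{c}
  S→a A: FOLLOW(A) ⊇ FOLLOW(S) ⊇ {$,a,c}; new: +{$,c}
  S→a B: FOLLOW(B) ⊇ FOLLOW(S) ⊇ {$,a,c}; new: +{$,c}
  S: {$,a,c}  A: {$,a,c}  B: {$,a,c}
iter 2: — fixpoint
  S: {$,a,c}  A: {$,a,c}  B: {$,a,c}

FOLLOW(A) = ["$", "a", "c"]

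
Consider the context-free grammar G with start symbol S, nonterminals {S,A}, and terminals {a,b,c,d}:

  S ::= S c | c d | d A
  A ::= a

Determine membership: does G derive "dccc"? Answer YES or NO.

CNF form of G:
  S -> S T0 | T0 T1 | T1 A
  A -> a
  T0 -> c
  T1 -> d

CYK fill:
  T[0,0] 'd' = {T1}  orig:{}
  T[1,1] 'c' = {T0}  orig:{}
  T[2,2] 'c' = {T0}  orig:{}
  T[3,3] 'c' = {T0}  orig:{}
  T[0,1] 'dc' = ∅
  T[1,2] 'cc' = ∅
  T[2,3] 'cc' = ∅
  T[0,2] 'dcc' = ∅
  T[1,3] 'ccc' = ∅
  T[0,3] 'dccc' = ∅

S ∉ T[0,3] ⇒ NO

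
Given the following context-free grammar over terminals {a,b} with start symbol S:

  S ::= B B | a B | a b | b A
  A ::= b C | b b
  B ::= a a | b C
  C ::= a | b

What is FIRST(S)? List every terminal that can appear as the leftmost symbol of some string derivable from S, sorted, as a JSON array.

FIRST iteration:
pass 1:
  A via A→b C: +{b}
  B via B→a a: +{a}
  B via B→b C: +{b}
  C via C→a: +{a}
  C via C→b: +{b}
  S via S→B B: +{a,b}
  FIRST(S)={a,b}  FIRST(A)={b}  FIRST(B)={a,b}  FIRST(C)={a,b}
pass 2: — fixpoint
  FIRST(S)={a,b}  FIRST(A)={b}  FIRST(B)={a,b}  FIRST(C)={a,b}

FIRST(S) = ["a", "b"]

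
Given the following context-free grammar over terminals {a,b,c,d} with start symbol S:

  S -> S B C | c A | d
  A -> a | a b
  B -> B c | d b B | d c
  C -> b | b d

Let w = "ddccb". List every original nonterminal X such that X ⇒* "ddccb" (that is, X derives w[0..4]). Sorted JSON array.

CNF form of G:
  S -> S X5 | T2 A | d
  A -> T0 T1 | a
  B -> B T2 | T3 T2 | T3 X4
  C -> T1 T3 | b
  T0 -> a
  T1 -> b
  T2 -> c
  T3 -> d
  X4 -> T1 B
  X5 -> B C

Fill CYK table bottom-up (cells [i..j] with 0 ≤ i ≤ j ≤ 4 only):
  [0..0]={S,T3}  "d"  orig:{S}
  [1..1]={S,T3}  "d"  orig:{S}
  [2..2]={T2}  "c"  orig:{}
  [3..3]={T2}  "c"  orig:{}
  [4..4]={C,T1}  "b"  orig:{C}
  [0..1]=∅  "dd"
  [1..2]={B}  "dc"
  [2..3]=∅  "cc"
  [3..4]=∅  "cb"
  [0..2]=∅  "ddc"
  [1..3]={B}  "dcc"
  [2..4]=∅  "ccb"
  [0..3]=∅  "ddcc"
  [1..4]={X5}  "dccb"  orig:{}
  [0..4]={S}  "ddccb"

Original NTs in T[0,4] deriving "ddccb": ["S"]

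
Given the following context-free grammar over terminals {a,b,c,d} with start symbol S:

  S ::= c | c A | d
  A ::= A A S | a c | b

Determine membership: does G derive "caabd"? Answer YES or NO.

Convert to CNF:
  S -> T1 A | c | d
  A -> A X2 | T0 T1 | b
  T0 -> a
  T1 -> c
  X2 -> A S

CYK table (by increasing span):
  cell(0,0) c: {S,T1}  orig:{S}
  cell(1,1) a: {T0}  orig:{}
  cell(2,2) a: {T0}  orig:{}
  cell(3,3) b: {A}
  cell(4,4) d: {S}
  cell(0,1) ca: ∅
  cell(1,2) aa: ∅
  cell(2,3) ab: ∅
  cell(3,4) bd: {X2}  orig:{}
  cell(0,2) caa: ∅
  cell(1,3) aab: ∅
  cell(2,4) abd: ∅
  cell(0,3) caab: ∅
  cell(1,4) aabd: ∅
  cell(0,4) caabd: ∅

S ∉ T[0,4] ⇒ NO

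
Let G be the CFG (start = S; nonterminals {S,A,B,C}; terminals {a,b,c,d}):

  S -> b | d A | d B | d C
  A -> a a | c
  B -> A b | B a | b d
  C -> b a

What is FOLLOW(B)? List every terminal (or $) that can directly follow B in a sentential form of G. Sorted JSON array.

Compute FIRST by fixpoint:
iter 1:
  A via A→a a: +{a}
  A via A→c: +{c}
  B via B→A b: +{a,c}
  B via B→b d: +{b}
  C via C→b a: +{b}
  S via S→b: +{b}
  S via S→d A: +{d}
  FIRST(S)={b,d}  FIRST(A)={a,c}  FIRST(B)={a,b,c}  FIRST(C)={b}
iter 2: — fixpoint
  FIRST(S)={b,d}  FIRST(A)={a,c}  FIRST(B)={a,b,c}  FIRST(C)={b}

FOLLOW sets:
initialize: $ ∈ FOLLOW(S)
round 1:
  B→A b: FOLLOW(A) ⊇ FIRST(b) = {b}; new: +{b}
  B→B a: FOLLOW(B) ⊇ FIRST(a) = {a}; new: +{a}
  S→d A: FOLLOW(A) ⊇ FOLLOW(S) ⊇ {$}; new: +{$}
  S→d B: FOLLOW(B) ⊇ FOLLOW(S) ⊇ {$}; new: +{$}
  S→d C: FOLLOW(C) ⊇ FOLLOW(S) ⊇ {$}; new: +{$}
  FOLLOW(S)={$}  FOLLOW(A)={$,b}  FOLLOW(B)={$,a}  FOLLOW(C)={$}
round 2: (no change)
  FOLLOW(S)={$}  FOLLOW(A)={$,b}  FOLLOW(B)={$,a}  FOLLOW(C)={$}

FOLLOW(B) = ["$", "a"]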